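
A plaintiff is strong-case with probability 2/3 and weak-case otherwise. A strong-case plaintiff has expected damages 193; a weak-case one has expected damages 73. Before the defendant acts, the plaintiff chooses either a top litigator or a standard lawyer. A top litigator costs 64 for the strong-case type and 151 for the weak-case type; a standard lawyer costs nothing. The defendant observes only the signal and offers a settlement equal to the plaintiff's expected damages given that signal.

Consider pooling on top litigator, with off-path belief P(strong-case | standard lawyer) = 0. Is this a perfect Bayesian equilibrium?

On the equilibrium path (top litigator) the defendant holds the prior 2/3 and pays 2/3·193 + 1/3·73 = 153. Off-path (standard lawyer) belief 0 gives 0·193 + 1·73 = 73.
Strong-case: top litigator gives 153 − 64 = 89; standard lawyer gives 73 − 0 = 73. Stays. ✓
Weak-case: top litigator gives 153 − 151 = 2; standard lawyer gives 73 − 0 = 73. Deviates. ✗

No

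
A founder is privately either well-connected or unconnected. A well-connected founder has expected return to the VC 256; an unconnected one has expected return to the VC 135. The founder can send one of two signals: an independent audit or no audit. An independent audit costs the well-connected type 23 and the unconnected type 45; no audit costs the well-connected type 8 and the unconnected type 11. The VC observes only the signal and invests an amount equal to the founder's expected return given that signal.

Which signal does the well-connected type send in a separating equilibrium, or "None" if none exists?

None

Try well-connected → audit, unconnected → no audit:
  If types separate, audit earns payment 256 and no audit earns 135.
  Well-connected: audit gives 256 − 23 = 233; no audit gives 135 − 8 = 127. No deviation. ✓
  Unconnected: no audit gives 135 − 11 = 124; audit gives 256 − 45 = 211. Would deviate. ✗
Try well-connected → no audit, unconnected → audit:
  If types separate, no audit earns payment 256 and audit earns 135.
  Well-connected: no audit gives 256 − 8 = 248; audit gives 135 − 23 = 112. No deviation. ✓
  Unconnected: audit gives 135 − 45 = 90; no audit gives 256 − 11 = 245. Would deviate. ✗
Neither assignment is incentive-compatible.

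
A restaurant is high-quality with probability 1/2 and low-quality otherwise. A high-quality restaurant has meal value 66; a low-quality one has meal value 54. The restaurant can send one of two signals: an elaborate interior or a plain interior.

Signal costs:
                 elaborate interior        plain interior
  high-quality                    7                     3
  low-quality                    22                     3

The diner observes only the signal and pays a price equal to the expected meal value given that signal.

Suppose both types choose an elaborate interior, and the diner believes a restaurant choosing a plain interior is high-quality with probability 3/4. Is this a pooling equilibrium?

On the equilibrium path (elaborate interior) the diner holds the prior 1/2 and pays 1/2·66 + 1/2·54 = 60. Off-path (plain interior) belief 3/4 gives 3/4·66 + 1/4·54 = 63.
High-quality: elaborate interior gives 60 − 7 = 53; plain interior gives 63 − 3 = 60. Deviates. ✗
Low-quality: elaborate interior gives 60 − 22 = 38; plain interior gives 63 − 3 = 60. Deviates. ✗

No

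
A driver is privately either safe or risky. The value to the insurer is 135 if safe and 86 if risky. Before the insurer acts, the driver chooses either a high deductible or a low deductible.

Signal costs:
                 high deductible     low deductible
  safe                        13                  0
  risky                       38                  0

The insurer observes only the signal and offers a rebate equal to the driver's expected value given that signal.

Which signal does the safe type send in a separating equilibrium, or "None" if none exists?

Try safe → high deductible, risky → low deductible:
  Under separation the insurer infers type exactly: high deductible → safe (pays 135), low deductible → risky (pays 86).
  Safe: high deductible gives 135 − 13 = 122; low deductible gives 86 − 0 = 86. No deviation. ✓
  Risky: low deductible gives 86 − 0 = 86; high deductible gives 135 − 38 = 97. Would deviate. ✗
Try safe → low deductible, risky → high deductible:
  Under separation the insurer infers type exactly: low deductible → safe (pays 135), high deductible → risky (pays 86).
  Safe: low deductible gives 135 − 0 = 135; high deductible gives 86 − 13 = 73. No deviation. ✓
  Risky: high deductible gives 86 − 38 = 48; low deductible gives 135 − 0 = 135. Would deviate. ✗
Neither assignment is incentive-compatible.

None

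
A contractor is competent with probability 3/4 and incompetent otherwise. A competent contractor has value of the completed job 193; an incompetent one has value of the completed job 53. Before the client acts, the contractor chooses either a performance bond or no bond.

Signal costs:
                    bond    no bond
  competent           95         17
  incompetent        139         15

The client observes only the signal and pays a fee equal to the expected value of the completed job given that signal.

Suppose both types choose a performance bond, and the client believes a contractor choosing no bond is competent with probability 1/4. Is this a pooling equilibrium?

No

At the pooled signal (bond) the client holds the prior 3/4 and pays 3/4·193 + 1/4·53 = 158. Off-path (no bond) belief 1/4 gives 1/4·193 + 3/4·53 = 88.
Competent: bond gives 158 − 95 = 63; no bond gives 88 − 17 = 71. Deviates. ✗
Incompetent: bond gives 158 − 139 = 19; no bond gives 88 − 15 = 73. Deviates. ✗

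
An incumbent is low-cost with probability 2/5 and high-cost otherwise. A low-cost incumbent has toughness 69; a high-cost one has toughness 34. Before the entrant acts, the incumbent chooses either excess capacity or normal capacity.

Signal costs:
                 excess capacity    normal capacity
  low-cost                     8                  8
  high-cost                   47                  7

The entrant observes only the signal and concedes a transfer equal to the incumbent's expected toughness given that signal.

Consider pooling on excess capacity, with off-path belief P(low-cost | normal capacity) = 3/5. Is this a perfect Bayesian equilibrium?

No

At the pooled signal (excess capacity) the entrant holds the prior 2/5 and pays 2/5·69 + 3/5·34 = 48. Off-path (normal capacity) belief 3/5 gives 3/5·69 + 2/5·34 = 55.
Low-cost: excess capacity gives 48 − 8 = 40; normal capacity gives 55 − 8 = 47. Deviates. ✗
High-cost: excess capacity gives 48 − 47 = 1; normal capacity gives 55 − 7 = 48. Deviates. ✗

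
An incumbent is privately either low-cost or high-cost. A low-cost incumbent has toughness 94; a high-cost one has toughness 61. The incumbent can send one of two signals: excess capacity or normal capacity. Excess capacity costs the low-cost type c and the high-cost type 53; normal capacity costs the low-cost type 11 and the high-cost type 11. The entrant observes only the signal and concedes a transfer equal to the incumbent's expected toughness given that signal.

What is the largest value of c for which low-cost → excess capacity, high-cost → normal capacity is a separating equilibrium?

Under separation: excess capacity → low-cost (pays 94); normal capacity → high-cost (pays 61).
High-cost: 61 − 11 = 50 ≥ 94 − 53 = 41. Holds regardless of c. ✓
Low-cost: 94 − c ≥ 61 − 11, so c ≤ 94 − 50 = 44.

44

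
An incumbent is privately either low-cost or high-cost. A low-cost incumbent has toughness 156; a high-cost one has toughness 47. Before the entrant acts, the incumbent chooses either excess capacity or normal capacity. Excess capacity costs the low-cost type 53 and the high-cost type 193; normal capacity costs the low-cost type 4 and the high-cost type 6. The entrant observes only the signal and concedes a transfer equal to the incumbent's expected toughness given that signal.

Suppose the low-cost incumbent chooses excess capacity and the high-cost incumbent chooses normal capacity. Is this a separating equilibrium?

Yes

If types separate, excess capacity earns payment 156 and normal capacity earns 47.
Low-cost: excess capacity gives 156 − 53 = 103; normal capacity gives 47 − 4 = 43. No deviation. ✓
High-cost: normal capacity gives 47 − 6 = 41; excess capacity gives 156 − 193 = -37. No deviation. ✓
Both incentive constraints hold.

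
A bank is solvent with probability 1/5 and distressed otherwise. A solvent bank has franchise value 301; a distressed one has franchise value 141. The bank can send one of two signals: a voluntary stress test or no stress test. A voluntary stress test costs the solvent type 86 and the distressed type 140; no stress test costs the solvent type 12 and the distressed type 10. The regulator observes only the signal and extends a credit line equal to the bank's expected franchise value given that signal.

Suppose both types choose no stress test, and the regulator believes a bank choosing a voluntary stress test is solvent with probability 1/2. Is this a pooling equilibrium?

At the pooled signal (no stress test) the regulator holds the prior 1/5 and pays 1/5·301 + 4/5·141 = 173. Off-path (stress test) belief 1/2 gives 1/2·301 + 1/2·141 = 221.
Solvent: no stress test gives 173 − 12 = 161; stress test gives 221 − 86 = 135. Stays. ✓
Distressed: no stress test gives 173 − 10 = 163; stress test gives 221 − 140 = 81. Stays. ✓

Yes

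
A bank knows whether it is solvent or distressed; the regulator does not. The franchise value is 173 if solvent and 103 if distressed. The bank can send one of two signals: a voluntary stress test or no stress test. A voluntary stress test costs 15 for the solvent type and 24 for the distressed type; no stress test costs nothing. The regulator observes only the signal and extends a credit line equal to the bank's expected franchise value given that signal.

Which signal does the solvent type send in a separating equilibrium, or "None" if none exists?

None

Try solvent → stress test, distressed → no stress test:
  Under separation the regulator infers type exactly: stress test → solvent (pays 173), no stress test → distressed (pays 103).
  Solvent: stress test gives 173 − 15 = 158; no stress test gives 103 − 0 = 103. No deviation. ✓
  Distressed: no stress test gives 103 − 0 = 103; stress test gives 173 − 24 = 149. Would deviate. ✗
Try solvent → no stress test, distressed → stress test:
  Under separation the regulator infers type exactly: no stress test → solvent (pays 173), stress test → distressed (pays 103).
  Solvent: no stress test gives 173 − 0 = 173; stress test gives 103 − 15 = 88. No deviation. ✓
  Distressed: stress test gives 103 − 24 = 79; no stress test gives 173 − 0 = 173. Would deviate. ✗
Neither assignment is incentive-compatible.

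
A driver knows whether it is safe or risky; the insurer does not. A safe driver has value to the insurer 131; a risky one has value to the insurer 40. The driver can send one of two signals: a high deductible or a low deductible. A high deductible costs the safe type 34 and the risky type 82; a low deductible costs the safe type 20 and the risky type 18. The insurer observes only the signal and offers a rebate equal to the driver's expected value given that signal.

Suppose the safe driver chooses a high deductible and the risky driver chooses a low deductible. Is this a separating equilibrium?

No

Under separation the insurer infers type exactly: high deductible → safe (pays 131), low deductible → risky (pays 40).
Safe: high deductible gives 131 − 34 = 97; low deductible gives 40 − 20 = 20. No deviation. ✓
Risky: low deductible gives 40 − 18 = 22; high deductible gives 131 − 82 = 49. Would deviate. ✗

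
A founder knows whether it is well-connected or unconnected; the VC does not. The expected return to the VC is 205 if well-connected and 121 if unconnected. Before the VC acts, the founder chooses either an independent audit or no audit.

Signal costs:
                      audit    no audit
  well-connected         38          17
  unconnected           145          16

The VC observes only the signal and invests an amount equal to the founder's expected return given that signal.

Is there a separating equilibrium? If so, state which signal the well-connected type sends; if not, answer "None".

audit

Try well-connected → audit, unconnected → no audit:
  Under separation the VC infers type exactly: audit → well-connected (pays 205), no audit → unconnected (pays 121).
  Well-connected: audit gives 205 − 38 = 167; no audit gives 121 − 17 = 104. No deviation. ✓
  Unconnected: no audit gives 121 − 16 = 105; audit gives 205 − 145 = 60. No deviation. ✓
Both hold — the well-connected type sends audit.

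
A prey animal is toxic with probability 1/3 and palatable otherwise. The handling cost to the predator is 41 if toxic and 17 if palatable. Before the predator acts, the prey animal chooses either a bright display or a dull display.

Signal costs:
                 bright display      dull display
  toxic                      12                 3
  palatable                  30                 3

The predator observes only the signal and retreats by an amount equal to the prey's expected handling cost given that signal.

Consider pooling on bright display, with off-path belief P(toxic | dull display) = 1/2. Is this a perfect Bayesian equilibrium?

No

At the pooled signal (bright display) the predator holds the prior 1/3 and pays 1/3·41 + 2/3·17 = 25. Off-path (dull display) belief 1/2 gives 1/2·41 + 1/2·17 = 29.
Toxic: bright display gives 25 − 12 = 13; dull display gives 29 − 3 = 26. Deviates. ✗
Palatable: bright display gives 25 − 30 = -5; dull display gives 29 − 3 = 26. Deviates. ✗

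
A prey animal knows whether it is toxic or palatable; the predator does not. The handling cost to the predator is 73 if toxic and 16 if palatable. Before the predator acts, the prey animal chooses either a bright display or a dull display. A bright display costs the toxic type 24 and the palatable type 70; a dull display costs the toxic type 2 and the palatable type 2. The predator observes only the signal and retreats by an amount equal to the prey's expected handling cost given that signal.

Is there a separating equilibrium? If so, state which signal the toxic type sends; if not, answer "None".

bright display

Try toxic → bright display, palatable → dull display:
  If types separate, bright display earns payment 73 and dull display earns 16.
  Toxic: bright display gives 73 − 24 = 49; dull display gives 16 − 2 = 14. No deviation. ✓
  Palatable: dull display gives 16 − 2 = 14; bright display gives 73 − 70 = 3. No deviation. ✓
Both hold — the toxic type sends bright display.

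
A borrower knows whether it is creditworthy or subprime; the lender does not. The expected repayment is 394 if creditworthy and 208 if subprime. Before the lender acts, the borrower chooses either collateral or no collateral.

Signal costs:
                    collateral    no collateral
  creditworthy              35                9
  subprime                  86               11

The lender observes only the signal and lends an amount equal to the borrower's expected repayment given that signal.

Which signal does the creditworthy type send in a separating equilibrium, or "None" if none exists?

Try creditworthy → collateral, subprime → no collateral:
  If types separate, collateral earns payment 394 and no collateral earns 208.
  Creditworthy: collateral gives 394 − 35 = 359; no collateral gives 208 − 9 = 199. No deviation. ✓
  Subprime: no collateral gives 208 − 11 = 197; collateral gives 394 − 86 = 308. Would deviate. ✗
Try creditworthy → no collateral, subprime → collateral:
  If types separate, no collateral earns payment 394 and collateral earns 208.
  Creditworthy: no collateral gives 394 − 9 = 385; collateral gives 208 − 35 = 173. No deviation. ✓
  Subprime: collateral gives 208 − 86 = 122; no collateral gives 394 − 11 = 383. Would deviate. ✗
Neither assignment is incentive-compatible.

None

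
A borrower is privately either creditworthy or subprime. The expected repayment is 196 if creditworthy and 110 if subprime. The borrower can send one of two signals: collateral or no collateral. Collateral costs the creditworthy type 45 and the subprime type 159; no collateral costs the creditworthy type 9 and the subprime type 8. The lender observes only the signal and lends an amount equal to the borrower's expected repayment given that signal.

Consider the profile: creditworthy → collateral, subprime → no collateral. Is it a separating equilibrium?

If types separate, collateral earns payment 196 and no collateral earns 110.
Creditworthy: collateral gives 196 − 45 = 151; no collateral gives 110 − 9 = 101. No deviation. ✓
Subprime: no collateral gives 110 − 8 = 102; collateral gives 196 − 159 = 37. No deviation. ✓
Neither type gains from mimicking the other.

Yes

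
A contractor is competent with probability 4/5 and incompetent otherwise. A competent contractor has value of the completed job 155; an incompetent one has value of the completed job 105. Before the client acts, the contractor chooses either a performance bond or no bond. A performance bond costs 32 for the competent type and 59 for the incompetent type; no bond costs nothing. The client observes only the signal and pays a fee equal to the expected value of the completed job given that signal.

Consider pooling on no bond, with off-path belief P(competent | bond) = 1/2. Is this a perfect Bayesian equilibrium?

On the equilibrium path (no bond) the client holds the prior 4/5 and pays 4/5·155 + 1/5·105 = 145. Off-path (bond) belief 1/2 gives 1/2·155 + 1/2·105 = 130.
Competent: no bond gives 145 − 0 = 145; bond gives 130 − 32 = 98. Stays. ✓
Incompetent: no bond gives 145 − 0 = 145; bond gives 130 − 59 = 71. Stays. ✓
Beliefs are Bayes-consistent on-path and both types best-respond.

Yes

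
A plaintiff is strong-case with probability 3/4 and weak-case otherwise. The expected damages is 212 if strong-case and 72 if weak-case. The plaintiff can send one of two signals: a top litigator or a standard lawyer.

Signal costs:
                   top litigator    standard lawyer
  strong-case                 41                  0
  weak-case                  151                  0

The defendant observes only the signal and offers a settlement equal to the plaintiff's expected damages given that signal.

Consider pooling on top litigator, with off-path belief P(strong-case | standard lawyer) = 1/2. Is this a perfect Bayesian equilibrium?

At the pooled signal (top litigator) the defendant holds the prior 3/4 and pays 3/4·212 + 1/4·72 = 177. Off-path (standard lawyer) belief 1/2 gives 1/2·212 + 1/2·72 = 142.
Strong-case: top litigator gives 177 − 41 = 136; standard lawyer gives 142 − 0 = 142. Deviates. ✗
Weak-case: top litigator gives 177 − 151 = 26; standard lawyer gives 142 − 0 = 142. Deviates. ✗

No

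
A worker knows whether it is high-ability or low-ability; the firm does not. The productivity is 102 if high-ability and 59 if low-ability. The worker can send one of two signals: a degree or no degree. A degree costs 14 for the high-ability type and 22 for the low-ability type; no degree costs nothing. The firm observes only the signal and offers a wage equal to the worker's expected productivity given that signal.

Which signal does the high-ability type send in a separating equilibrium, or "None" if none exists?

None

Try high-ability → degree, low-ability → no degree:
  If types separate, degree earns payment 102 and no degree earns 59.
  High-ability: degree gives 102 − 14 = 88; no degree gives 59 − 0 = 59. No deviation. ✓
  Low-ability: no degree gives 59 − 0 = 59; degree gives 102 − 22 = 80. Would deviate. ✗
Try high-ability → no degree, low-ability → degree:
  If types separate, no degree earns payment 102 and degree earns 59.
  High-ability: no degree gives 102 − 0 = 102; degree gives 59 − 14 = 45. No deviation. ✓
  Low-ability: degree gives 59 − 22 = 37; no degree gives 102 − 0 = 102. Would deviate. ✗
Neither assignment is incentive-compatible.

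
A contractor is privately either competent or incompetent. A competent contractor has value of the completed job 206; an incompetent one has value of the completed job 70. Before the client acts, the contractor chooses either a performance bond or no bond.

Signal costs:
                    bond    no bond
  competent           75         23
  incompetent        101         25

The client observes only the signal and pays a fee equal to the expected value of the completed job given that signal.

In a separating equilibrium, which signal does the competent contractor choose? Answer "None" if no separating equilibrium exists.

None

Try competent → bond, incompetent → no bond:
  Under separation the client infers type exactly: bond → competent (pays 206), no bond → incompetent (pays 70).
  Competent: bond gives 206 − 75 = 131; no bond gives 70 − 23 = 47. No deviation. ✓
  Incompetent: no bond gives 70 − 25 = 45; bond gives 206 − 101 = 105. Would deviate. ✗
Try competent → no bond, incompetent → bond:
  Under separation the client infers type exactly: no bond → competent (pays 206), bond → incompetent (pays 70).
  Competent: no bond gives 206 − 23 = 183; bond gives 70 − 75 = -5. No deviation. ✓
  Incompetent: bond gives 70 − 101 = -31; no bond gives 206 − 25 = 181. Would deviate. ✗
Neither assignment is incentive-compatible.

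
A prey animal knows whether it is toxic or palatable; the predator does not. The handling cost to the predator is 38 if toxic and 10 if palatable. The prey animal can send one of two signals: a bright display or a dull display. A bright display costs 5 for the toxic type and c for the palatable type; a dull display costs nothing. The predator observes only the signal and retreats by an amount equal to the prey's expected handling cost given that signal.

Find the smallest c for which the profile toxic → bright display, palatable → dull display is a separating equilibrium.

28

Under separation: bright display → toxic (pays 38); dull display → palatable (pays 10).
Toxic: 38 − 5 = 33 ≥ 10 − 0 = 10. Holds regardless of c. ✓
Palatable: 10 − 0 ≥ 38 − c, so c ≥ 38 − 10 = 28.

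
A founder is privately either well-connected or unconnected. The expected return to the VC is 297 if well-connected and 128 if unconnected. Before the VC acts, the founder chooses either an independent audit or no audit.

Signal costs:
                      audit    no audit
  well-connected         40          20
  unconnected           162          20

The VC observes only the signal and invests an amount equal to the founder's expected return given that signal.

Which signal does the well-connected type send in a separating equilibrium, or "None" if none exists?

None

Try well-connected → audit, unconnected → no audit:
  If types separate, audit earns payment 297 and no audit earns 128.
  Well-connected: audit gives 297 − 40 = 257; no audit gives 128 − 20 = 108. No deviation. ✓
  Unconnected: no audit gives 128 − 20 = 108; audit gives 297 − 162 = 135. Would deviate. ✗
Try well-connected → no audit, unconnected → audit:
  If types separate, no audit earns payment 297 and audit earns 128.
  Well-connected: no audit gives 297 − 20 = 277; audit gives 128 − 40 = 88. No deviation. ✓
  Unconnected: audit gives 128 − 162 = -34; no audit gives 297 − 20 = 277. Would deviate. ✗
Neither assignment is incentive-compatible.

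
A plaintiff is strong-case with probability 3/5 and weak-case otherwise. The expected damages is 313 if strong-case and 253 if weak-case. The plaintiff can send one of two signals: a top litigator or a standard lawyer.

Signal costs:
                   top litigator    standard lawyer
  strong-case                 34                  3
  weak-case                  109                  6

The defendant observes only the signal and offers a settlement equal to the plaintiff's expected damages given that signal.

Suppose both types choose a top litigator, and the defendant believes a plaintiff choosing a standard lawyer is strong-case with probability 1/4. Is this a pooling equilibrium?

No

On the equilibrium path (top litigator) the defendant holds the prior 3/5 and pays 3/5·313 + 2/5·253 = 289. Off-path (standard lawyer) belief 1/4 gives 1/4·313 + 3/4·253 = 268.
Strong-case: top litigator gives 289 − 34 = 255; standard lawyer gives 268 − 3 = 265. Deviates. ✗
Weak-case: top litigator gives 289 − 109 = 180; standard lawyer gives 268 − 6 = 262. Deviates. ✗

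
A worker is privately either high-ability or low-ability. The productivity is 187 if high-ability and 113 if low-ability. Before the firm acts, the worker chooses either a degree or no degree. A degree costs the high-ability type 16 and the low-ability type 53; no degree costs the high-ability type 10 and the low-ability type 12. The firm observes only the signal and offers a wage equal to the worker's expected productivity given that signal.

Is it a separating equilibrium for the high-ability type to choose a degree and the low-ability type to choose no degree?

No

Under separation the firm infers type exactly: degree → high-ability (pays 187), no degree → low-ability (pays 113).
High-ability: degree gives 187 − 16 = 171; no degree gives 113 − 10 = 103. No deviation. ✓
Low-ability: no degree gives 113 − 12 = 101; degree gives 187 − 53 = 134. Would deviate. ✗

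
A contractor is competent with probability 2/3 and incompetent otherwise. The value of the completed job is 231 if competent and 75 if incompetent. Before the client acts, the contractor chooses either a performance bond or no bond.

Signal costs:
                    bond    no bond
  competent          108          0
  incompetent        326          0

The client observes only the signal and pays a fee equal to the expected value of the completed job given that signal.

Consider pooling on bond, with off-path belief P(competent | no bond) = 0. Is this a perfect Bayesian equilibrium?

On the equilibrium path (bond) the client holds the prior 2/3 and pays 2/3·231 + 1/3·75 = 179. Off-path (no bond) belief 0 gives 0·231 + 1·75 = 75.
Competent: bond gives 179 − 108 = 71; no bond gives 75 − 0 = 75. Deviates. ✗
Incompetent: bond gives 179 − 326 = -147; no bond gives 75 − 0 = 75. Deviates. ✗

No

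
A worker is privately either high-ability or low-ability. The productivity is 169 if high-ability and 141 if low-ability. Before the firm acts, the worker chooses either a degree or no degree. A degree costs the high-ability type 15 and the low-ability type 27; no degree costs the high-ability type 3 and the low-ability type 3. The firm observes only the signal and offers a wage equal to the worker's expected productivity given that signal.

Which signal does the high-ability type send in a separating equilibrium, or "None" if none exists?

None

Try high-ability → degree, low-ability → no degree:
  If types separate, degree earns payment 169 and no degree earns 141.
  High-ability: degree gives 169 − 15 = 154; no degree gives 141 − 3 = 138. No deviation. ✓
  Low-ability: no degree gives 141 − 3 = 138; degree gives 169 − 27 = 142. Would deviate. ✗
Try high-ability → no degree, low-ability → degree:
  If types separate, no degree earns payment 169 and degree earns 141.
  High-ability: no degree gives 169 − 3 = 166; degree gives 141 − 15 = 126. No deviation. ✓
  Low-ability: degree gives 141 − 27 = 114; no degree gives 169 − 3 = 166. Would deviate. ✗
Neither assignment is incentive-compatible.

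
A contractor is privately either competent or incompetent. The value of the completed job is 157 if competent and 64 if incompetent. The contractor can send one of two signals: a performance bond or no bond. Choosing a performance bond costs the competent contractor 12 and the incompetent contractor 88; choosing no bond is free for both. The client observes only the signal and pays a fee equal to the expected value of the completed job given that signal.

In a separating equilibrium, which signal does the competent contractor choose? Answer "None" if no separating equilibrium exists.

None

Try competent → bond, incompetent → no bond:
  If types separate, bond earns payment 157 and no bond earns 64.
  Competent: bond gives 157 − 12 = 145; no bond gives 64 − 0 = 64. No deviation. ✓
  Incompetent: no bond gives 64 − 0 = 64; bond gives 157 − 88 = 69. Would deviate. ✗
Try competent → no bond, incompetent → bond:
  If types separate, no bond earns payment 157 and bond earns 64.
  Competent: no bond gives 157 − 0 = 157; bond gives 64 − 12 = 52. No deviation. ✓
  Incompetent: bond gives 64 − 88 = -24; no bond gives 157 − 0 = 157. Would deviate. ✗
Neither assignment is incentive-compatible.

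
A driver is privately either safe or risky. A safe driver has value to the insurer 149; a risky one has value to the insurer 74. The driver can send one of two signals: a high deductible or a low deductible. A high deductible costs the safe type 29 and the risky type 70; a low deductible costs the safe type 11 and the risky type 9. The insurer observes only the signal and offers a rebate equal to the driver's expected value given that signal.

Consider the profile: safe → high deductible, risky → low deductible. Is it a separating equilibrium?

Under separation the insurer infers type exactly: high deductible → safe (pays 149), low deductible → risky (pays 74).
Safe: high deductible gives 149 − 29 = 120; low deductible gives 74 − 11 = 63. No deviation. ✓
Risky: low deductible gives 74 − 9 = 65; high deductible gives 149 − 70 = 79. Would deviate. ✗

No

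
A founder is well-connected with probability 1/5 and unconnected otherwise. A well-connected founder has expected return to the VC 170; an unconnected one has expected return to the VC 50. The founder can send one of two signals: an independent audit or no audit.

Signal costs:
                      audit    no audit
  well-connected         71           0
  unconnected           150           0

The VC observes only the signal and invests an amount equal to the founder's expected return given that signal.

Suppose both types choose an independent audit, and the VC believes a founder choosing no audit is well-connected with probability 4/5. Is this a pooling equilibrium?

At the pooled signal (audit) the VC holds the prior 1/5 and pays 1/5·170 + 4/5·50 = 74. Off-path (no audit) belief 4/5 gives 4/5·170 + 1/5·50 = 146.
Well-connected: audit gives 74 − 71 = 3; no audit gives 146 − 0 = 146. Deviates. ✗
Unconnected: audit gives 74 − 150 = -76; no audit gives 146 − 0 = 146. Deviates. ✗

No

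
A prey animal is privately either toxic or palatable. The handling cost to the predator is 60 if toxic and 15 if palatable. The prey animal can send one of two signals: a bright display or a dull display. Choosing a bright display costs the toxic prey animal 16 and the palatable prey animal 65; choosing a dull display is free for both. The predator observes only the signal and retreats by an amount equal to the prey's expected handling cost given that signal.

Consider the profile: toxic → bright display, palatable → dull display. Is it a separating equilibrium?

Yes

If types separate, bright display earns payment 60 and dull display earns 15.
Toxic: bright display gives 60 − 16 = 44; dull display gives 15 − 0 = 15. No deviation. ✓
Palatable: dull display gives 15 − 0 = 15; bright display gives 60 − 65 = -5. No deviation. ✓
Neither type gains from mimicking the other.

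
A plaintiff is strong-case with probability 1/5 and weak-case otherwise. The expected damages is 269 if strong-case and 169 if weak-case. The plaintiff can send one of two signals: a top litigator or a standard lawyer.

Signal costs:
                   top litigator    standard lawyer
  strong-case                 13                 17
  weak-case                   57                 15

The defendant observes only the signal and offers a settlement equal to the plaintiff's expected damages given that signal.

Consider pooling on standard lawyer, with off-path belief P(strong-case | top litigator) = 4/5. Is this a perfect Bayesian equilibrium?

No

At the pooled signal (standard lawyer) the defendant holds the prior 1/5 and pays 1/5·269 + 4/5·169 = 189. Off-path (top litigator) belief 4/5 gives 4/5·269 + 1/5·169 = 249.
Strong-case: standard lawyer gives 189 − 17 = 172; top litigator gives 249 − 13 = 236. Deviates. ✗
Weak-case: standard lawyer gives 189 − 15 = 174; top litigator gives 249 − 57 = 192. Deviates. ✗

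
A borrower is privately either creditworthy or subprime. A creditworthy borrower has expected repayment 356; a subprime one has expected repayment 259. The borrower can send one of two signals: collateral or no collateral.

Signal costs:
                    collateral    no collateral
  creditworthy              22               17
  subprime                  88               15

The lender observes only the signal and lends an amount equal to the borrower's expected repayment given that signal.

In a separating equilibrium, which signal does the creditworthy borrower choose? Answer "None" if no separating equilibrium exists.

None

Try creditworthy → collateral, subprime → no collateral:
  If types separate, collateral earns payment 356 and no collateral earns 259.
  Creditworthy: collateral gives 356 − 22 = 334; no collateral gives 259 − 17 = 242. No deviation. ✓
  Subprime: no collateral gives 259 − 15 = 244; collateral gives 356 − 88 = 268. Would deviate. ✗
Try creditworthy → no collateral, subprime → collateral:
  If types separate, no collateral earns payment 356 and collateral earns 259.
  Creditworthy: no collateral gives 356 − 17 = 339; collateral gives 259 − 22 = 237. No deviation. ✓
  Subprime: collateral gives 259 − 88 = 171; no collateral gives 356 − 15 = 341. Would deviate. ✗
Neither assignment is incentive-compatible.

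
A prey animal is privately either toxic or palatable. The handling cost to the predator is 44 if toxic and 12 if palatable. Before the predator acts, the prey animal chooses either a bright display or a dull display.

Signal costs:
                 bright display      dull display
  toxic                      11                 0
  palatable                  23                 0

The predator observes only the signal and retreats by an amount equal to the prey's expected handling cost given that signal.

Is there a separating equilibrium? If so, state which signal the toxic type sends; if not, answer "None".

None

Try toxic → bright display, palatable → dull display:
  Under separation the predator infers type exactly: bright display → toxic (pays 44), dull display → palatable (pays 12).
  Toxic: bright display gives 44 − 11 = 33; dull display gives 12 − 0 = 12. No deviation. ✓
  Palatable: dull display gives 12 − 0 = 12; bright display gives 44 − 23 = 21. Would deviate. ✗
Try toxic → dull display, palatable → bright display:
  Under separation the predator infers type exactly: dull display → toxic (pays 44), bright display → palatable (pays 12).
  Toxic: dull display gives 44 − 0 = 44; bright display gives 12 − 11 = 1. No deviation. ✓
  Palatable: bright display gives 12 − 23 = -11; dull display gives 44 − 0 = 44. Would deviate. ✗
Neither assignment is incentive-compatible.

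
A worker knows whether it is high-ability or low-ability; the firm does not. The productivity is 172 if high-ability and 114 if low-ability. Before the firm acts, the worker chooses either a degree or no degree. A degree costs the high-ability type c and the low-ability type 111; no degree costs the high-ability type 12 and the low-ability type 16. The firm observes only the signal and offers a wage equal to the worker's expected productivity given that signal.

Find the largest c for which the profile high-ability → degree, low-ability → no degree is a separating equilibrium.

70

Under separation: degree → high-ability (pays 172); no degree → low-ability (pays 114).
Low-ability: 114 − 16 = 98 ≥ 172 − 111 = 61. Holds regardless of c. ✓
High-ability: 172 − c ≥ 114 − 12, so c ≤ 172 − 102 = 70.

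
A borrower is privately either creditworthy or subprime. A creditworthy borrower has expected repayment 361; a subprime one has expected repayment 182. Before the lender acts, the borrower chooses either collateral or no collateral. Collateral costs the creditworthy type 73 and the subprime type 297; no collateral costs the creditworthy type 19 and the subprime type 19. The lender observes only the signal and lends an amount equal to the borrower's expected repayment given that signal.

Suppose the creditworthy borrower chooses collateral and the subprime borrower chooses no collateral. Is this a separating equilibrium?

Under separation the lender infers type exactly: collateral → creditworthy (pays 361), no collateral → subprime (pays 182).
Creditworthy: collateral gives 361 − 73 = 288; no collateral gives 182 − 19 = 163. No deviation. ✓
Subprime: no collateral gives 182 − 19 = 163; collateral gives 361 − 297 = 64. No deviation. ✓
Both incentive constraints hold.

Yes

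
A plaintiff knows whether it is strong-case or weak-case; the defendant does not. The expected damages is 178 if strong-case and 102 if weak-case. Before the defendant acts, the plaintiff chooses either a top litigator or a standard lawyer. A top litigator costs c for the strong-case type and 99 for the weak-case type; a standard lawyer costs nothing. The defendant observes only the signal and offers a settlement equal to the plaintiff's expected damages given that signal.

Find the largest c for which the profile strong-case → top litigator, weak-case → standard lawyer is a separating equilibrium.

Under separation: top litigator → strong-case (pays 178); standard lawyer → weak-case (pays 102).
Weak-case: 102 − 0 = 102 ≥ 178 − 99 = 79. Holds regardless of c. ✓
Strong-case: 178 − c ≥ 102 − 0, so c ≤ 178 − 102 = 76.

76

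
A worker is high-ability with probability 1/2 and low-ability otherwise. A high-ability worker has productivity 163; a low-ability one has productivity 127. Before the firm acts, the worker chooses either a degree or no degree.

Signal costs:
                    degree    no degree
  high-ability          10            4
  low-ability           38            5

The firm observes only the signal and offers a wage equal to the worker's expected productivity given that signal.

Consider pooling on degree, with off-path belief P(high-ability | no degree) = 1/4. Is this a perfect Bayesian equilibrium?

At the pooled signal (degree) the firm holds the prior 1/2 and pays 1/2·163 + 1/2·127 = 145. Off-path (no degree) belief 1/4 gives 1/4·163 + 3/4·127 = 136.
High-ability: degree gives 145 − 10 = 135; no degree gives 136 − 4 = 132. Stays. ✓
Low-ability: degree gives 145 − 38 = 107; no degree gives 136 − 5 = 131. Deviates. ✗

No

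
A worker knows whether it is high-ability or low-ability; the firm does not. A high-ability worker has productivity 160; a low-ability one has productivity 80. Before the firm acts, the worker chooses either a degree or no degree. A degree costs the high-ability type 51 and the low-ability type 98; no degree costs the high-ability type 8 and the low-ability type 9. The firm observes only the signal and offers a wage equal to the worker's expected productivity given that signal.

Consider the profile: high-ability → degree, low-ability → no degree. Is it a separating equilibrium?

Under separation the firm infers type exactly: degree → high-ability (pays 160), no degree → low-ability (pays 80).
High-ability: degree gives 160 − 51 = 109; no degree gives 80 − 8 = 72. No deviation. ✓
Low-ability: no degree gives 80 − 9 = 71; degree gives 160 − 98 = 62. No deviation. ✓
Neither type gains from mimicking the other.

Yes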